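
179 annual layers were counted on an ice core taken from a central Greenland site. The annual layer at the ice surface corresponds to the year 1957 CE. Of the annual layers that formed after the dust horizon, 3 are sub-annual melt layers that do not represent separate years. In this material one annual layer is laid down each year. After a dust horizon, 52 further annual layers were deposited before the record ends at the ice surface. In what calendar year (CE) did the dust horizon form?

1908 CE

There are 52 annual layers younger than the dust horizon.
Excluding 3 false annual layers: 52 − 3 = 49.
Counting back 49 years from 1957 CE places the dust horizon in 1957 − 49 = 1908 CE.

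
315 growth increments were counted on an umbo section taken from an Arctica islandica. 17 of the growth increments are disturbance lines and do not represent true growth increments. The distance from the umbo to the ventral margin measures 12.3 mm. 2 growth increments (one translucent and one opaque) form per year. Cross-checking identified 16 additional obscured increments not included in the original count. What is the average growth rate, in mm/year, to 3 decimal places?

After corrections the count is 315 − 17 + 16 = 314 growth increments.
314 growth increments at 2 per year is 314 / 2 = 157 years.
Extension rate ≈ 12.3 / 157 = 0.078 mm/year.

0.078 mm/year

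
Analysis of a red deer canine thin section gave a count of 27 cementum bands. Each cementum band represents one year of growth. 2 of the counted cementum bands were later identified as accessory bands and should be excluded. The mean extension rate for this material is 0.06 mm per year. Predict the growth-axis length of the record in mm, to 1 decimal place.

Adjusted count: 27 − 2 = 25 cementum bands.
25 years at 0.06 mm/year gives 0.06 × 25 = 1.5 mm.

1.5 mm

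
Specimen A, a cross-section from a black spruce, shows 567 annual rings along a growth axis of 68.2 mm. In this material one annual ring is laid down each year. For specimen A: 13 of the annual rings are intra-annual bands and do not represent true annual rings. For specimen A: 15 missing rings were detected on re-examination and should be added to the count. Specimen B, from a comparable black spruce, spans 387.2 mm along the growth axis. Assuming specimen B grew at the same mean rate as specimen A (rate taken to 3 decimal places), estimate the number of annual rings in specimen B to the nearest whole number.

Specimen A: after corrections the count is 567 − 13 + 15 = 569 annual rings.
A: 68.2 mm over 569 years gives 68.2 / 569 ≈ 0.120 mm/year.
B spans 387.2 / 0.120 = 3226.67 years ≈ 3227 annual rings.

3227 annual rings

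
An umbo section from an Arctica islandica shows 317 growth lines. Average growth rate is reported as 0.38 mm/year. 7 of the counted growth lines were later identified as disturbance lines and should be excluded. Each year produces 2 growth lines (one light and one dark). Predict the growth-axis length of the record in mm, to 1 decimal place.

58.9 mm

True growth line count = 317 − 7 = 310.
Dividing by 2 growth lines per year: 310 / 2 = 155 years.
Predicted length = 0.38 mm/year × 155 years = 58.9 mm.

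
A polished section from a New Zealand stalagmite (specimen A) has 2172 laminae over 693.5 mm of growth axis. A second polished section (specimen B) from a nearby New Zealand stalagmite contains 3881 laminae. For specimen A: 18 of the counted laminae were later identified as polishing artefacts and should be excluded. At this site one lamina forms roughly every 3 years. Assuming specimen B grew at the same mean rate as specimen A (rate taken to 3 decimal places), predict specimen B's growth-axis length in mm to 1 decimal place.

1245.8 mm

Specimen A: adjusted count: 2172 − 18 = 2154 laminae.
Specimen A: multiplying by 3 years per lamina: 2154 × 3 = 6462 years.
A: 693.5 mm over 6462 years gives 693.5 / 6462 ≈ 0.107 mm/yr.
Specimen B: 3881 laminae at 3 years each span 3881 × 3 = 11643 years. B's length ≈ 0.107 × 11643 = 1245.8 mm.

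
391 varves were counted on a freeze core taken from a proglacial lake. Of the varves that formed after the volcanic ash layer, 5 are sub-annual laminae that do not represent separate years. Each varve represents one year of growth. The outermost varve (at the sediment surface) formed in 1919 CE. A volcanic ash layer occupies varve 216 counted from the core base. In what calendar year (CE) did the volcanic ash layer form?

1749 CE

Between varve 216 and the sediment surface there are 391 − 216 = 175 varves.
Excluding 5 false varves: 175 − 5 = 170.
1919 − 170 = 1749 CE.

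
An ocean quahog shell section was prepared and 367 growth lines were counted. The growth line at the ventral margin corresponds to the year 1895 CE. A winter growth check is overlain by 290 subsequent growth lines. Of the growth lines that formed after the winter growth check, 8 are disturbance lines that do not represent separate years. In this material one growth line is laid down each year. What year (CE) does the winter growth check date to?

290 growth lines post-date the winter growth check.
Excluding 8 false growth lines: 290 − 8 = 282.
The growth line at the ventral margin is 1895 CE, so the winter growth check dates to 1895 − 282 = 1613 CE.

1613 CE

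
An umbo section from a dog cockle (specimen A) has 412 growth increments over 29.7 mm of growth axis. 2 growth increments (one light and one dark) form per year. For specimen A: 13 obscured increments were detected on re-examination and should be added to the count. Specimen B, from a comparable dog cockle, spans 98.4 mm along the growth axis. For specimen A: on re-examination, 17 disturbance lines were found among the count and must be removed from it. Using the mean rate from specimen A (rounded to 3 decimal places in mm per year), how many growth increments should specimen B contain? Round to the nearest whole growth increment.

Specimen A: after corrections the count is 412 − 17 + 13 = 408 growth increments.
Specimen A: 408 growth increments at 2 per year is 408 / 2 = 204 years.
A: Extension rate ≈ 29.7 / 204 = 0.146 mm/yr.
For B, 98.4 / 0.146 = 673.97 years; at 2 growth increments per year that is 673.97 × 2 ≈ 1348 growth increments.

1348 growth increments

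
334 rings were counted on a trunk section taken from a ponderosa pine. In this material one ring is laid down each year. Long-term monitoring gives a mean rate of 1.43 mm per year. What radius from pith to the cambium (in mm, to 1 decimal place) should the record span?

334 years of growth are recorded.
Predicted length = 1.43 mm/year × 334 years = 477.6 mm.

477.6 mm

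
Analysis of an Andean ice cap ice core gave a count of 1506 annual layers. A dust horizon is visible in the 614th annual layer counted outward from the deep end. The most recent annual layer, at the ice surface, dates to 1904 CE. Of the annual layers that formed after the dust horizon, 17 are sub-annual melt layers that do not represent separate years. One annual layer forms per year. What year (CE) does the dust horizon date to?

Between annual layer 614 and the ice surface there are 1506 − 614 = 892 annual layers.
Removing the 17 false annual layers leaves 892 − 17 = 875 true annual layers beyond the dust horizon.
1904 − 875 = 1029 CE.

1029 CE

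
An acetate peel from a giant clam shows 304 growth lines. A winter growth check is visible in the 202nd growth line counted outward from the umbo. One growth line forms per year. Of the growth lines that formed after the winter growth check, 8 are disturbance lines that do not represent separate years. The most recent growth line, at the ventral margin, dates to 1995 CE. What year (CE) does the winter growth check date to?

The winter growth check sits at growth line 202 from the umbo, so 304 − 202 = 102 growth lines formed after it.
Removing the 8 false growth lines leaves 102 − 8 = 94 true growth lines beyond the winter growth check.
1995 − 94 = 1901 CE.

1901 CE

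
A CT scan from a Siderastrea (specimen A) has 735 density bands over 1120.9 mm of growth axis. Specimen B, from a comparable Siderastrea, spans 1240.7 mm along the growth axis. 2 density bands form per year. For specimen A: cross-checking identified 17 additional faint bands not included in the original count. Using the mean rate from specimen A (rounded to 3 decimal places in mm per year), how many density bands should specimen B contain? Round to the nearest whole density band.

832 density bands

Specimen A: correcting the raw count gives 735 + 17 = 752 true density bands.
Specimen A: with 2 density bands per year, 752 / 2 = 376 years.
A: Extension rate ≈ 1120.9 / 376 = 2.981 mm/yr.
For B, 1240.7 / 2.981 = 416.20 years; at 2 density bands per year that is 416.20 × 2 ≈ 832 density bands.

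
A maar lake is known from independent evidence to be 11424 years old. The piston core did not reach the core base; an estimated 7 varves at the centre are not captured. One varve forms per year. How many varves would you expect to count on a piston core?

11417 varves

At one varve per year, 11424 years correspond to 11424 varves.
Subtracting the 7 varves not captured gives 11424 − 7 = 11417 varves in the record.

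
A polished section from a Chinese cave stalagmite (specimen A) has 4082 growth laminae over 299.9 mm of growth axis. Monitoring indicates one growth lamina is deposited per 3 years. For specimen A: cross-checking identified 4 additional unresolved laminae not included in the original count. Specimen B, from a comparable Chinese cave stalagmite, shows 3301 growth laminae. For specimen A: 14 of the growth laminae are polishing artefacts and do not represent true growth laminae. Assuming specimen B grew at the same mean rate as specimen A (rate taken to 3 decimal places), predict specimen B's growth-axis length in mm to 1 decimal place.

247.6 mm

Specimen A: after corrections the count is 4082 − 14 + 4 = 4072 growth laminae.
Specimen A: at 3 years per growth lamina, 4072 × 3 = 12216 years.
A: Extension rate ≈ 299.9 / 12216 = 0.025 mm/year.
Specimen B: 3301 growth laminae at 3 years each span 3301 × 3 = 9903 years. For B, 0.025 mm/year × 9903 years = 247.6 mm.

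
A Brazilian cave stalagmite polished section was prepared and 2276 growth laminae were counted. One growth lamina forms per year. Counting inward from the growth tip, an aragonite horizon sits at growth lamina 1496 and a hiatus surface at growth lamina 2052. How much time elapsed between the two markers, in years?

556 yr

The two markers are separated by 2052 − 1496 = 556 growth laminae.
One growth lamina per year makes the interval 556 years.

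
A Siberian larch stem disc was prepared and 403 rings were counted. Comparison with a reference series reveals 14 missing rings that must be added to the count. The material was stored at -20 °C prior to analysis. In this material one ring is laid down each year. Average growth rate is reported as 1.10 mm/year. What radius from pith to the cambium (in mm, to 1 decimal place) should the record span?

458.7 mm

After corrections the count is 403 + 14 = 417 rings.
417 years at 1.10 mm/year gives 1.10 × 417 = 458.7 mm.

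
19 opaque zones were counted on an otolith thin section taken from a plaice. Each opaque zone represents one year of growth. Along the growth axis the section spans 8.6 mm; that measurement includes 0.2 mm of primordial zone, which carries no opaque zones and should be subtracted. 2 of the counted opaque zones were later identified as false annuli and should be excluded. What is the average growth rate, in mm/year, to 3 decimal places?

0.494 mm/year

After corrections the count is 19 − 2 = 17 opaque zones.
Removing the 0.2 mm offcut leaves 8.6 − 0.2 = 8.4 mm.
Mean rate = 8.4 mm / 17 years ≈ 0.494 mm/year.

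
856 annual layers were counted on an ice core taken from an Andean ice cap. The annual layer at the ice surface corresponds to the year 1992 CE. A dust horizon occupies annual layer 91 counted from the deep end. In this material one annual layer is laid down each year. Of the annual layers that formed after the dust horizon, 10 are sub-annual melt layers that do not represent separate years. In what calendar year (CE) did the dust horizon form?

1237 CE

The dust horizon sits at annual layer 91 from the deep end, so 856 − 91 = 765 annual layers formed after it.
Excluding 10 false annual layers: 765 − 10 = 755.
1992 − 755 = 1237 CE.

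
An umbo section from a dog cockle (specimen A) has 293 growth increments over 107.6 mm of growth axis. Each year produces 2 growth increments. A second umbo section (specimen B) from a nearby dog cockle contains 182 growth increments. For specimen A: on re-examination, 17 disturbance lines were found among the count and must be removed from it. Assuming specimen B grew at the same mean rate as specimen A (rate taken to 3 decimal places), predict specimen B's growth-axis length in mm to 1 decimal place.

Specimen A: correcting the raw count gives 293 − 17 = 276 true growth increments.
Specimen A: dividing by 2 growth increments per year: 276 / 2 = 138 years.
A: Extension rate ≈ 107.6 / 138 = 0.780 mm/year.
Specimen B: with 2 growth increments per year, 182 / 2 = 91 years. B's length ≈ 0.780 × 91 = 71.0 mm.

71.0 mm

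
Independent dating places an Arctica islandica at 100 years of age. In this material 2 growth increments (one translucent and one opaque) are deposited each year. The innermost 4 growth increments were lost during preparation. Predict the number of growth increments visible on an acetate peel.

196 growth increments

Expected growth increments: 100 × 2 = 200.
Less the 4 uncaptured growth increments: 200 − 4 = 196.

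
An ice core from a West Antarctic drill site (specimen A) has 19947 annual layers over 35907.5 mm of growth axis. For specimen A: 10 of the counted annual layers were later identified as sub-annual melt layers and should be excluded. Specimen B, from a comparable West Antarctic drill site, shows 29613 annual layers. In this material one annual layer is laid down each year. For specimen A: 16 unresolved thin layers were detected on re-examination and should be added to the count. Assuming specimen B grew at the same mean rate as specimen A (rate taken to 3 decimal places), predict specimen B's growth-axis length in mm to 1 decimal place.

Specimen A: adjusted count: 19947 − 10 + 16 = 19953 annual layers.
A: Mean rate = 35907.5 mm / 19953 years ≈ 1.800 mm per year.
B's length ≈ 1.800 × 29613 = 53303.4 mm.

53303.4 mm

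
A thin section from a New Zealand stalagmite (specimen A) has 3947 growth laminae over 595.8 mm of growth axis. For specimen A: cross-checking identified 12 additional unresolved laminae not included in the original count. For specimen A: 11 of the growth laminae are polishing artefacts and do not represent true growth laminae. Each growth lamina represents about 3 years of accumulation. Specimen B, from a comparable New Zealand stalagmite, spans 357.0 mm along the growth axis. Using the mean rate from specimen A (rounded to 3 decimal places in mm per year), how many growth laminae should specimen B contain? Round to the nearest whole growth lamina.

Specimen A: adjusted count: 3947 − 11 + 12 = 3948 growth laminae.
Specimen A: multiplying by 3 years per growth lamina: 3948 × 3 = 11844 years.
A: 595.8 mm over 11844 years gives 595.8 / 11844 ≈ 0.050 mm/year.
Specimen B: 357.0 mm / 0.050 mm per year = 7140.00 years; at 3 years per growth lamina that is 7140.00 / 3 ≈ 2380 growth laminae.

2380 growth laminae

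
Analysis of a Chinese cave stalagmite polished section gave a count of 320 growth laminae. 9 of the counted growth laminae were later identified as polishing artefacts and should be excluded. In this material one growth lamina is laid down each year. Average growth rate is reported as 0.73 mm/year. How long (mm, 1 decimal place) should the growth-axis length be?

Correcting the raw count gives 320 − 9 = 311 true growth laminae.
Predicted length = 0.73 mm/year × 311 years = 227.0 mm.

227.0 mm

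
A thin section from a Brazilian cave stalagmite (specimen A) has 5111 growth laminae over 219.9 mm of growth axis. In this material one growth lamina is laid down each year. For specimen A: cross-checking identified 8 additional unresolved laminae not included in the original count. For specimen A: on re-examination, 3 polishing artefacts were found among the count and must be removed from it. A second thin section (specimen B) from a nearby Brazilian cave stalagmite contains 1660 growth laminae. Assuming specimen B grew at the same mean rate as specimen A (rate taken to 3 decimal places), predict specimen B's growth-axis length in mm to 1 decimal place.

Specimen A: after corrections the count is 5111 − 3 + 8 = 5116 growth laminae.
A: Mean rate = 219.9 mm / 5116 years ≈ 0.043 mm/yr.
B's length ≈ 0.043 × 1660 = 71.4 mm.

71.4 mm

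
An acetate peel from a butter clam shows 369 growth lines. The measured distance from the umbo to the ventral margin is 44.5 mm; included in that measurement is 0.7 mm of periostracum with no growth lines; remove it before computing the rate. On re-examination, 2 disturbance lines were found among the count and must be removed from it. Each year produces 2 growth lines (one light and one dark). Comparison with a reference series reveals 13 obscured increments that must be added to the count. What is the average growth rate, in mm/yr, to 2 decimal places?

0.23 mm/yr

Adjusted count: 369 − 2 + 13 = 380 growth lines.
With 2 growth lines per year, 380 / 2 = 190 years.
The growth record spans 44.5 − 0.7 = 43.8 mm.
43.8 mm over 190 years gives 43.8 / 190 ≈ 0.23 mm/yr.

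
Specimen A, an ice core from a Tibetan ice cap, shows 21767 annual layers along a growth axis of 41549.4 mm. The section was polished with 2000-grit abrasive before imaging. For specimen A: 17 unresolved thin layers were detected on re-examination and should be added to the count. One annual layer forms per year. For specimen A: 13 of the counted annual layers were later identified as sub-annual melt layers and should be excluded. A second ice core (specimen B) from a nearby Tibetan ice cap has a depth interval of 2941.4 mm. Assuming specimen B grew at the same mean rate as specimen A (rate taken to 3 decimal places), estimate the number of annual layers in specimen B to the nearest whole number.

1542 annual layers

Specimen A: true annual layer count = 21767 − 13 + 17 = 21771.
A: Mean rate = 41549.4 mm / 21771 years ≈ 1.908 mm/yr.
For B, 2941.4 / 1.908 = 1541.61 years ≈ 1542 annual layers.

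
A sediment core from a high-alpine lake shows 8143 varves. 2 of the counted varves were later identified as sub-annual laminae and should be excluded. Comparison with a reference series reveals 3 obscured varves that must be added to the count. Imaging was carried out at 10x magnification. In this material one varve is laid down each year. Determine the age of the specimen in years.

Correcting the raw count gives 8143 − 2 + 3 = 8144 true varves.
One varve per year makes the duration 8144 years.

8144 yr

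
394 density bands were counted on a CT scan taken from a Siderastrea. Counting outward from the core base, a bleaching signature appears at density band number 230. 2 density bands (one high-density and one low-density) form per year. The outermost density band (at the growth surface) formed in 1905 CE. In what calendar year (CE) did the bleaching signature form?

1823 CE

Between density band 230 and the growth surface there are 394 − 230 = 164 density bands.
Dividing by 2 density bands per year: 164 / 2 = 82 years.
The density band at the growth surface is 1905 CE, so the bleaching signature dates to 1905 − 82 = 1823 CE.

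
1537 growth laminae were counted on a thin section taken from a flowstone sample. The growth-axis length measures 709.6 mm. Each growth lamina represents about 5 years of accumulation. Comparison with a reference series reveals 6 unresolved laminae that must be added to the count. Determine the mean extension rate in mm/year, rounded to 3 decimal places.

True growth lamina count = 1537 + 6 = 1543.
1543 growth laminae at 5 years each span 1543 × 5 = 7715 years.
709.6 mm over 7715 years gives 709.6 / 7715 ≈ 0.092 mm/year.

0.092 mm/year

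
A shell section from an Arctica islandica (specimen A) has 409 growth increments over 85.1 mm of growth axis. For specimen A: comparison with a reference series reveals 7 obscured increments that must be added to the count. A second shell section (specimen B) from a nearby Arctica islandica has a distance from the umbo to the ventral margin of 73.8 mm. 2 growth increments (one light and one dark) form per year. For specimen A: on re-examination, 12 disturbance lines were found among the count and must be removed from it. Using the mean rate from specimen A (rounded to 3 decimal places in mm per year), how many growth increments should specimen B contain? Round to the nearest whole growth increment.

Specimen A: true growth increment count = 409 − 12 + 7 = 404.
Specimen A: with 2 growth increments per year, 404 / 2 = 202 years.
A: Extension rate ≈ 85.1 / 202 = 0.421 mm/yr.
Specimen B: 73.8 mm / 0.421 mm per year = 175.30 years; at 2 growth increments per year that is 175.30 × 2 ≈ 351 growth increments.

351 growth increments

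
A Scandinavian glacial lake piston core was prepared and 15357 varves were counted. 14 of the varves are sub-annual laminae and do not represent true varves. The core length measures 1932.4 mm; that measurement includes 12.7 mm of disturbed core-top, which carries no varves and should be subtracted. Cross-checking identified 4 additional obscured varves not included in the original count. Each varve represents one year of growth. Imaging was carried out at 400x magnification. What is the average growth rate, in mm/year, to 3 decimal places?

0.125 mm/year

Correcting the raw count gives 15357 − 14 + 4 = 15347 true varves.
Removing the 12.7 mm offcut leaves 1932.4 − 12.7 = 1919.7 mm.
1919.7 mm over 15347 years gives 1919.7 / 15347 ≈ 0.125 mm/year.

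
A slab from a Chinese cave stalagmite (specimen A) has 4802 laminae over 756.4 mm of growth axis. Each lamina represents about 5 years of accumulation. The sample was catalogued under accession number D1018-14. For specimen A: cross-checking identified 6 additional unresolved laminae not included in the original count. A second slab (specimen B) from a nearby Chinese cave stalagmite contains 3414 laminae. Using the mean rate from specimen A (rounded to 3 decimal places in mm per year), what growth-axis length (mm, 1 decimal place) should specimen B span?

529.2 mm

Specimen A: after corrections the count is 4802 + 6 = 4808 laminae.
Specimen A: 4808 laminae at 5 years each span 4808 × 5 = 24040 years.
A: Mean rate = 756.4 mm / 24040 years ≈ 0.031 mm/yr.
Specimen B: multiplying by 5 years per lamina: 3414 × 5 = 17070 years. For B, 0.031 mm/year × 17070 years = 529.2 mm.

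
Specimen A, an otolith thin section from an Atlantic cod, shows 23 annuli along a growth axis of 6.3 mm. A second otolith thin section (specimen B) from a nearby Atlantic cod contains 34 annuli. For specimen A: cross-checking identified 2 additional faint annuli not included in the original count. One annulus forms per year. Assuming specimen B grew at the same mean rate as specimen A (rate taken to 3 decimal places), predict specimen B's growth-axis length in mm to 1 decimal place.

Specimen A: true annulus count = 23 + 2 = 25.
A: Extension rate ≈ 6.3 / 25 = 0.252 mm/yr.
For B, 0.252 mm/year × 34 years = 8.6 mm.

8.6 mm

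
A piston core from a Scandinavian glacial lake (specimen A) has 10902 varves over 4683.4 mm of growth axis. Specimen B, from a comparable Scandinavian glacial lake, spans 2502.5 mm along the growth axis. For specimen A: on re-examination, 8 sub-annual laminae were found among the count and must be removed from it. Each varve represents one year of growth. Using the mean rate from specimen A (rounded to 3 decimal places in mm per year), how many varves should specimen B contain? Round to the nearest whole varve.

5820 varves

Specimen A: adjusted count: 10902 − 8 = 10894 varves.
A: 4683.4 mm over 10894 years gives 4683.4 / 10894 ≈ 0.430 mm per year.
B spans 2502.5 / 0.430 = 5819.77 years ≈ 5820 varves.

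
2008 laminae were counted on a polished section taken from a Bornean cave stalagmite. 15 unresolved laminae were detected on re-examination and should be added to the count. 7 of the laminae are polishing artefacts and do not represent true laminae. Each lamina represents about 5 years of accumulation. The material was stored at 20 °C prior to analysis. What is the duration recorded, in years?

10080 years

Adjusted count: 2008 − 7 + 15 = 2016 laminae.
Multiplying by 5 years per lamina: 2016 × 5 = 10080 years.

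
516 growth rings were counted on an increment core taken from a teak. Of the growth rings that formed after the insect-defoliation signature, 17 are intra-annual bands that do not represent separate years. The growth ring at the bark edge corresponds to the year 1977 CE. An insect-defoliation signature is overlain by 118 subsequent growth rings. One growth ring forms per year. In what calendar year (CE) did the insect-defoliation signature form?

118 growth rings post-date the insect-defoliation signature.
118 − 17 false = 101 true growth rings after the insect-defoliation signature.
1977 − 101 = 1876 CE.

1876 CE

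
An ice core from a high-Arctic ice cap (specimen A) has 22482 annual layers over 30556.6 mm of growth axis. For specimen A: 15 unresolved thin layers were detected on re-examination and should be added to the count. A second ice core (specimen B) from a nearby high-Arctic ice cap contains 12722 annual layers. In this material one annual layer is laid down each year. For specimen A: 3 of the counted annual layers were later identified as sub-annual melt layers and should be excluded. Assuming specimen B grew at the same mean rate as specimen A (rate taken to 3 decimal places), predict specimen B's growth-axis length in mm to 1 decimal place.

17276.5 mm

Specimen A: adjusted count: 22482 − 3 + 15 = 22494 annual layers.
A: Extension rate ≈ 30556.6 / 22494 = 1.358 mm/year.
B's length ≈ 1.358 × 12722 = 17276.5 mm.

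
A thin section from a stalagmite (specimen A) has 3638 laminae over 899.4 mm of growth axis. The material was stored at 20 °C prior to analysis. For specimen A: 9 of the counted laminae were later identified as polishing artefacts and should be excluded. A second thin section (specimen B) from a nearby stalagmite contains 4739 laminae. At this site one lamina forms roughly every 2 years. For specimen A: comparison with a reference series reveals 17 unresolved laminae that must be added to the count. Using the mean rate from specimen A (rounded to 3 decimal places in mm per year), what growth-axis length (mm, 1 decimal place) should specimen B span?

Specimen A: after corrections the count is 3638 − 9 + 17 = 3646 laminae.
Specimen A: at 2 years per lamina, 3646 × 2 = 7292 years.
A: Extension rate ≈ 899.4 / 7292 = 0.123 mm/yr.
Specimen B: 4739 laminae at 2 years each span 4739 × 2 = 9478 years. B's length ≈ 0.123 × 9478 = 1165.8 mm.

1165.8 mm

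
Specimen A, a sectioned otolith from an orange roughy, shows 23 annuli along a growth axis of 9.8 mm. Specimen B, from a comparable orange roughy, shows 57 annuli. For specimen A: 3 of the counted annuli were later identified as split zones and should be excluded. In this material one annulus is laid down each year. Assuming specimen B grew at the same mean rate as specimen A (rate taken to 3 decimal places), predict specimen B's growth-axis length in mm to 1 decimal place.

27.9 mm

Specimen A: after corrections the count is 23 − 3 = 20 annuli.
A: 9.8 mm over 20 years gives 9.8 / 20 ≈ 0.490 mm/yr.
For B, 0.490 mm/year × 57 years = 27.9 mm.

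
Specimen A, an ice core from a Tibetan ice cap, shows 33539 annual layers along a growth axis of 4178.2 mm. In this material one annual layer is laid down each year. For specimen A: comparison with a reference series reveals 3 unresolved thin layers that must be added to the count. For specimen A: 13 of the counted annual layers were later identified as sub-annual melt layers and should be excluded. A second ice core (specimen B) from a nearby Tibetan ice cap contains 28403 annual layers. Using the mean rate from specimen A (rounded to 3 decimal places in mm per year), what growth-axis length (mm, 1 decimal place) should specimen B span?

3550.4 mm

Specimen A: after corrections the count is 33539 − 13 + 3 = 33529 annual layers.
A: 4178.2 mm over 33529 years gives 4178.2 / 33529 ≈ 0.125 mm/year.
B's length ≈ 0.125 × 28403 = 3550.4 mm.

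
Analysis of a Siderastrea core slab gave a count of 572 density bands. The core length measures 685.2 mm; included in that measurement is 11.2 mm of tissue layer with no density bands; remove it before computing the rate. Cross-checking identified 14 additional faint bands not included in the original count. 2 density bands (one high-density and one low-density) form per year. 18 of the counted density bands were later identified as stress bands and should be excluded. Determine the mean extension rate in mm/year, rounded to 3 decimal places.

Adjusted count: 572 − 18 + 14 = 568 density bands.
568 density bands at 2 per year is 568 / 2 = 284 years.
The growth record spans 685.2 − 11.2 = 674.0 mm.
Extension rate ≈ 674.0 / 284 = 2.373 mm/year.

2.373 mm/year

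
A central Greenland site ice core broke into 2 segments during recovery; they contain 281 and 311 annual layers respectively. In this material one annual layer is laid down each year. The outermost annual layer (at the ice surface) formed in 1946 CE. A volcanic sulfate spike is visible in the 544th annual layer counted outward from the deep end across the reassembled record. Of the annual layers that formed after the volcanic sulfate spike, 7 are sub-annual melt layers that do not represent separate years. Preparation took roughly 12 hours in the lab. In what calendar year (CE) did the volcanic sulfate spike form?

1905 CE

Total annual layers = 281 + 311 = 592.
The volcanic sulfate spike sits at annual layer 544 from the deep end, so 592 − 544 = 48 annual layers formed after it.
48 − 7 false = 41 true annual layers after the volcanic sulfate spike.
The annual layer at the ice surface is 1946 CE, so the volcanic sulfate spike dates to 1946 − 41 = 1905 CE.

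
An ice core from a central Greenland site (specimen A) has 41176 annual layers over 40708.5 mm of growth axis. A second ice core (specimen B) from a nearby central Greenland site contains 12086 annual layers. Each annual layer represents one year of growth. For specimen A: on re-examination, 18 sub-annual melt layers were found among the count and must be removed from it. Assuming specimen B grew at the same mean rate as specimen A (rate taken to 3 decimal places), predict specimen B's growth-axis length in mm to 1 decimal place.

Specimen A: true annual layer count = 41176 − 18 = 41158.
A: Extension rate ≈ 40708.5 / 41158 = 0.989 mm per year.
Length of B = 0.989 × 12086 = 11953.1 mm.

11953.1 mm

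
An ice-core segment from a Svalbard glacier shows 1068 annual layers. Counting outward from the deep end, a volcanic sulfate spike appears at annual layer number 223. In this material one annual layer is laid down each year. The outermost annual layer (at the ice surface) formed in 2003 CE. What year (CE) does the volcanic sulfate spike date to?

1158 CE

Between annual layer 223 and the ice surface there are 1068 − 223 = 845 annual layers.
Counting back 845 years from 2003 CE places the volcanic sulfate spike in 2003 − 845 = 1158 CE.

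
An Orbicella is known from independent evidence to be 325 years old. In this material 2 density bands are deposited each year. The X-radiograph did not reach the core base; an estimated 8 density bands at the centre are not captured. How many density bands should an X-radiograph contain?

642 density bands

325 years at 2 density bands per year gives 325 × 2 = 650 density bands.
Subtracting the 8 density bands not captured gives 650 − 8 = 642 density bands in the record.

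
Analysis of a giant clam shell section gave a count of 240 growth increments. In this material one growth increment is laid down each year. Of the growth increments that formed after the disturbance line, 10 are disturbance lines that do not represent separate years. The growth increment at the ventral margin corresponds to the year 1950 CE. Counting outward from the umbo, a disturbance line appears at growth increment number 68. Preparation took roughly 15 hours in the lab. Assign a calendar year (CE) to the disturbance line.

240 − 68 = 172 growth increments lie beyond the disturbance line toward the ventral margin.
Removing the 10 false growth increments leaves 172 − 10 = 162 true growth increments beyond the disturbance line.
The growth increment at the ventral margin is 1950 CE, so the disturbance line dates to 1950 − 162 = 1788 CE.

1788 CE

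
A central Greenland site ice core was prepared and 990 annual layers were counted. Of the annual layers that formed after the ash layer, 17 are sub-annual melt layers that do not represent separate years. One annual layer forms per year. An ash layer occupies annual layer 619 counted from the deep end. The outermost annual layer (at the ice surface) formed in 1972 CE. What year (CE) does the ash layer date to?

Between annual layer 619 and the ice surface there are 990 − 619 = 371 annual layers.
Removing the 17 false annual layers leaves 371 − 17 = 354 true annual layers beyond the ash layer.
The annual layer at the ice surface is 1972 CE, so the ash layer dates to 1972 − 354 = 1618 CE.

1618 CE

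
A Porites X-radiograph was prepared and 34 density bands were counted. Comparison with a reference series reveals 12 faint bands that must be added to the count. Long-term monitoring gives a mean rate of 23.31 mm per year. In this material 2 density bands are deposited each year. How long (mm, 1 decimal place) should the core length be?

After corrections the count is 34 + 12 = 46 density bands.
46 density bands at 2 per year is 46 / 2 = 23 years.
Length ≈ 23.31 × 23 = 536.1 mm.

536.1 mm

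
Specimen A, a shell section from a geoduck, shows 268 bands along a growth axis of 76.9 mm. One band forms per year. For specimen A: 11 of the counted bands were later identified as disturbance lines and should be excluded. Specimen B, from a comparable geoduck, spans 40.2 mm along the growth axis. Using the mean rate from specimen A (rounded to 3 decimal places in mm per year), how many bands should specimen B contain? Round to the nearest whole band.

Specimen A: adjusted count: 268 − 11 = 257 bands.
A: Extension rate ≈ 76.9 / 257 = 0.299 mm per year.
Specimen B: 40.2 mm / 0.299 mm per year = 134.45 years ≈ 134 bands.

134 bands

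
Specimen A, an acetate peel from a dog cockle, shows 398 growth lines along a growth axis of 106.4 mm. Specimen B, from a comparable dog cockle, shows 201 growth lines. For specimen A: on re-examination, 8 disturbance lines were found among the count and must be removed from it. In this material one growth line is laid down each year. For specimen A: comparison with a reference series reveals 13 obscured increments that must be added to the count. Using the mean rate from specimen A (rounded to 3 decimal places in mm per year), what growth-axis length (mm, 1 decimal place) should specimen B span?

53.1 mm

Specimen A: adjusted count: 398 − 8 + 13 = 403 growth lines.
A: Extension rate ≈ 106.4 / 403 = 0.264 mm/year.
B's length ≈ 0.264 × 201 = 53.1 mm.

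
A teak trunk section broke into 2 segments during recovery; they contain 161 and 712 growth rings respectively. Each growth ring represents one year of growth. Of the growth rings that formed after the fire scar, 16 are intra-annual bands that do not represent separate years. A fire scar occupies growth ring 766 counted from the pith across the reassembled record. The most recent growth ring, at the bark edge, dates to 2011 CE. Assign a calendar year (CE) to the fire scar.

1920 CE

Total growth rings = 161 + 712 = 873.
Between growth ring 766 and the bark edge there are 873 − 766 = 107 growth rings.
107 − 16 false = 91 true growth rings after the fire scar.
Counting back 91 years from 2011 CE places the fire scar in 2011 − 91 = 1920 CE.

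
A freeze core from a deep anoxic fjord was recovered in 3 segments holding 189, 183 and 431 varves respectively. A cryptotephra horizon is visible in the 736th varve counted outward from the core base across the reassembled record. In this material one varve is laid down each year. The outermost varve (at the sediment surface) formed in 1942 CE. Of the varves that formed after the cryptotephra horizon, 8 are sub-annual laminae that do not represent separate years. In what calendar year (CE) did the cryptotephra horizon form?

Total varves = 189 + 183 + 431 = 803.
The cryptotephra horizon sits at varve 736 from the core base, so 803 − 736 = 67 varves formed after it.
Excluding 8 false varves: 67 − 8 = 59.
The varve at the sediment surface is 1942 CE, so the cryptotephra horizon dates to 1942 − 59 = 1883 CE.

1883 CE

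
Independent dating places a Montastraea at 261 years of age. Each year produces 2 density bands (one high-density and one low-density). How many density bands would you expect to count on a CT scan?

522 density bands

261 years at 2 density bands per year gives 261 × 2 = 522 density bands.
So 522 density bands should be present.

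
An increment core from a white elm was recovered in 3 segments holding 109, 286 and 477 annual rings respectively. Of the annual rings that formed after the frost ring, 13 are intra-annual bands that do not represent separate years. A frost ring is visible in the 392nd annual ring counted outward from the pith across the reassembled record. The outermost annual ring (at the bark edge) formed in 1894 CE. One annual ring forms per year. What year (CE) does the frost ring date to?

Total annual rings = 109 + 286 + 477 = 872.
The frost ring sits at annual ring 392 from the pith, so 872 − 392 = 480 annual rings formed after it.
480 − 13 false = 467 true annual rings after the frost ring.
Counting back 467 years from 1894 CE places the frost ring in 1894 − 467 = 1427 CE.

1427 CE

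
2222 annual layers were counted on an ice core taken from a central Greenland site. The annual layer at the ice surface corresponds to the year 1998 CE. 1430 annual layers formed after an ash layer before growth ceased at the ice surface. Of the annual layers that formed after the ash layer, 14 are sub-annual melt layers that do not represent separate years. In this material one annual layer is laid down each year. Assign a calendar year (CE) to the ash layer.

1430 annual layers post-date the ash layer.
1430 − 14 false = 1416 true annual layers after the ash layer.
The annual layer at the ice surface is 1998 CE, so the ash layer dates to 1998 − 1416 = 582 CE.

582 CE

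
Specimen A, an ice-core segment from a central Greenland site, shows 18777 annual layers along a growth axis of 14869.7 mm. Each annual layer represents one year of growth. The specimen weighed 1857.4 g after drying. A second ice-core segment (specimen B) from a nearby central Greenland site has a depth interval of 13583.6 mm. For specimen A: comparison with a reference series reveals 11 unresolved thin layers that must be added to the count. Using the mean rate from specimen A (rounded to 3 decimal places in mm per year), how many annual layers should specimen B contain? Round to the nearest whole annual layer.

Specimen A: true annual layer count = 18777 + 11 = 18788.
A: Mean rate = 14869.7 mm / 18788 years ≈ 0.791 mm per year.
For B, 13583.6 / 0.791 = 17172.69 years ≈ 17173 annual layers.

17173 annual layers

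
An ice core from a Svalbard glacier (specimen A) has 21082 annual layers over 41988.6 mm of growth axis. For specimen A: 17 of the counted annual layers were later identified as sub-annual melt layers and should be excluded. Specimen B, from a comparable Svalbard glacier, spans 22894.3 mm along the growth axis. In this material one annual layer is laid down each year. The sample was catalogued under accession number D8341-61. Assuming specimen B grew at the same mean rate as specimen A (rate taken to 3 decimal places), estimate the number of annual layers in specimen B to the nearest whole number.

Specimen A: correcting the raw count gives 21082 − 17 = 21065 true annual layers.
A: Extension rate ≈ 41988.6 / 21065 = 1.993 mm per year.
For B, 22894.3 / 1.993 = 11487.36 years ≈ 11487 annual layers.

11487 annual layers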